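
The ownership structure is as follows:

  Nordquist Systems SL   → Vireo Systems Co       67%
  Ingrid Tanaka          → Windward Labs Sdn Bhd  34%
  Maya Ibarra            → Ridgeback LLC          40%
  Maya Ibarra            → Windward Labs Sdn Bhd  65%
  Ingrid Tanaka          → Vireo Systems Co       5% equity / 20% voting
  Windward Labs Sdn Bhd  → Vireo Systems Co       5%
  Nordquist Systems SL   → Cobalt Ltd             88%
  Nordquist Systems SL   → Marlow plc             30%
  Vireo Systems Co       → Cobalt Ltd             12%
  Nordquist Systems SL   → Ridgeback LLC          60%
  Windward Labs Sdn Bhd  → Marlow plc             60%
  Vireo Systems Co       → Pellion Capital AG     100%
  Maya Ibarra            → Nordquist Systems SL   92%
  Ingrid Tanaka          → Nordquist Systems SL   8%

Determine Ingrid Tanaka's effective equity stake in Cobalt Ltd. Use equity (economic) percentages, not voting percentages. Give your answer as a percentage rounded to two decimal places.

8.49%

Ingrid reaches Cobalt along 4 paths.
Via Windward → Vireo: 34% × 5% × 12% = 0.204%.
Via Nordquist → Vireo: 8% × 67% × 12% = 0.6432%.
Via Vireo: 5% × 12% = 0.6%.
Via Nordquist: 8% × 88% = 7.04%.
Total: 0.204% + 0.6432% + 0.6% + 7.04% = 8.4872%.
Rounded: 8.49%.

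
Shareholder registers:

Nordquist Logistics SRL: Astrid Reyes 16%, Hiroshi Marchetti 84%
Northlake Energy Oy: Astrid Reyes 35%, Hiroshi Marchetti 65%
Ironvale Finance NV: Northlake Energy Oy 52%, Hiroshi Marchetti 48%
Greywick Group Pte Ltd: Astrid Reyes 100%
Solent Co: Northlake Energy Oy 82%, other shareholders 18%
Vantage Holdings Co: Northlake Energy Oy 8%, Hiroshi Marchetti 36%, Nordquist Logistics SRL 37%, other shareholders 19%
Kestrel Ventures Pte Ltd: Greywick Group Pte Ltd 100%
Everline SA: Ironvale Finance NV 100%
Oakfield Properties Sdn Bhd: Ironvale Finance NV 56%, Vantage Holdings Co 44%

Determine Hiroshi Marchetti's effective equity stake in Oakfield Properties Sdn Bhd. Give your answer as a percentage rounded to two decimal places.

77.61%

Hiroshi reaches Oakfield along 5 paths.
Via Northlake → Ironvale: 65% × 52% × 56% = 18.928%.
Via Ironvale: 48% × 56% = 26.88%.
Via Northlake → Vantage: 65% × 8% × 44% = 2.288%.
Via Vantage: 36% × 44% = 15.84%.
Via Nordquist → Vantage: 84% × 37% × 44% = 13.6752%.
Total: 18.928% + 26.88% + 2.288% + 15.84% + 13.6752% = 77.6112%.
Rounded: 77.61%.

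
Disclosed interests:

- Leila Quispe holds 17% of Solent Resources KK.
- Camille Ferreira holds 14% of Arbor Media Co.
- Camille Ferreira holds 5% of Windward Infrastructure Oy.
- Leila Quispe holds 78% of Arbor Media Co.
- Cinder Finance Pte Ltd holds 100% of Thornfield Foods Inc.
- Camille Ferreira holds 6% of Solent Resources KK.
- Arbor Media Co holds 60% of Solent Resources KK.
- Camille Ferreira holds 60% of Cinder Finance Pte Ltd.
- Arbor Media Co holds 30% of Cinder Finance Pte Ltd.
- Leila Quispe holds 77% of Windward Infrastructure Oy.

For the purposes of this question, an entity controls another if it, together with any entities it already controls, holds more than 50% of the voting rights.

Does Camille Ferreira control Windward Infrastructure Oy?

No

Camille holds 60% of Cinder, so Camille controls Cinder.
Cinder holds 100% of Thornfield, so Camille controls Thornfield.
In Windward, Camille's side holds only 5%, not > 50%.
So Camille does not control Windward.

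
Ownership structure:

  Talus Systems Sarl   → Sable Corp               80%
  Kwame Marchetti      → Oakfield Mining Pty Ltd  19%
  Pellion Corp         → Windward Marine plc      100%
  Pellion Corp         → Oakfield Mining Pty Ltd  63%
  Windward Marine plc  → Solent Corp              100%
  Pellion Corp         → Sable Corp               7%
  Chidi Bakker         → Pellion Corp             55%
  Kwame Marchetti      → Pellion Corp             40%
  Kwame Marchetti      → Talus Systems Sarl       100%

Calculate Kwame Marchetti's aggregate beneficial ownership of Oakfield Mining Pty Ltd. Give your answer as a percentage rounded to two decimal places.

Kwame reaches Oakfield along 2 paths.
Direct stake: 19% = 19%.
Via Pellion: 40% × 63% = 25.2%.
Total: 19% + 25.2% = 44.2%.
Rounded: 44.20%.

44.20%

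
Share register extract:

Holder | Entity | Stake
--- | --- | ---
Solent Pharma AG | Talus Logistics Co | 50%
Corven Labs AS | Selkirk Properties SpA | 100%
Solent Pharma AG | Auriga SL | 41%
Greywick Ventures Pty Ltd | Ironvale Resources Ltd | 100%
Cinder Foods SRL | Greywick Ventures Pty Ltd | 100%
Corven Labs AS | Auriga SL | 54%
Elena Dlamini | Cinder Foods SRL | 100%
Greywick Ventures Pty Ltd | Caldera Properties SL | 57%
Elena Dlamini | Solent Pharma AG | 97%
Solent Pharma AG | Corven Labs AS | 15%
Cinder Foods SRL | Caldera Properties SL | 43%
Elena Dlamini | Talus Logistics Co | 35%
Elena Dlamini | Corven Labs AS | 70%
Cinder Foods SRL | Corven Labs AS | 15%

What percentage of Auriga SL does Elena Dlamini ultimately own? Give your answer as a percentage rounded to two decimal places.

Elena reaches Auriga along 4 paths.
Via Solent → Corven: 97% × 15% × 54% = 7.857%.
Via Corven: 70% × 54% = 37.8%.
Via Cinder → Corven: 100% × 15% × 54% = 8.1%.
Via Solent: 97% × 41% = 39.77%.
Total: 7.857% + 37.8% + 8.1% + 39.77% = 93.527%.
Rounded: 93.53%.

93.53%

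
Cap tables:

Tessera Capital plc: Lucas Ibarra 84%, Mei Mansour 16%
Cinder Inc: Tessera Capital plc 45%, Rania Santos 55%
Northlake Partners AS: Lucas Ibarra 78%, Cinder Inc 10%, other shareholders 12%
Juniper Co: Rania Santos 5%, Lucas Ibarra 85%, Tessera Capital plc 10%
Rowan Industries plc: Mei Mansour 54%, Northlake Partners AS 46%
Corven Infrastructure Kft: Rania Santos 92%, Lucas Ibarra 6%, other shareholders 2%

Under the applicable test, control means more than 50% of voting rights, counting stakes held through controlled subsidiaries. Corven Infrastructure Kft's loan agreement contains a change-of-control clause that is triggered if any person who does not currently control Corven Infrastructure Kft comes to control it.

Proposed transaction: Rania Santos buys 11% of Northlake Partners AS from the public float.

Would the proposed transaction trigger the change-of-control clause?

The purchase changes only Rania's holdings, so Rania is the only person who could newly come to control Corven.
Rania holds 92% of Corven, so Rania controls Corven.
So Rania already controls Corven before the transaction.
After the purchase, Rania holds 11% of Northlake directly.
Rania controlled Corven already, so this is not a new person acquiring control; every other person's position is unchanged or reduced.
No new person acquires control, so the clause is not triggered.

No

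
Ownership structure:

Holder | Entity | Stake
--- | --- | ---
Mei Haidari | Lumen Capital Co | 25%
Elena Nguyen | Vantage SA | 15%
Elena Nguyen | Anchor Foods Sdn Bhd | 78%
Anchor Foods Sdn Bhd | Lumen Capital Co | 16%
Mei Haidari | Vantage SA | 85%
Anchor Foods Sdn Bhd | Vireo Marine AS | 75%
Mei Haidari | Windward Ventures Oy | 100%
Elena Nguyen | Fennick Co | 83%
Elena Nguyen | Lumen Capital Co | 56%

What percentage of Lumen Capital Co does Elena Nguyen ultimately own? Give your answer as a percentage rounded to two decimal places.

68.48%

Elena reaches Lumen along 2 paths.
Direct stake: 56% = 56%.
Via Anchor: 78% × 16% = 12.48%.
Total: 56% + 12.48% = 68.48%.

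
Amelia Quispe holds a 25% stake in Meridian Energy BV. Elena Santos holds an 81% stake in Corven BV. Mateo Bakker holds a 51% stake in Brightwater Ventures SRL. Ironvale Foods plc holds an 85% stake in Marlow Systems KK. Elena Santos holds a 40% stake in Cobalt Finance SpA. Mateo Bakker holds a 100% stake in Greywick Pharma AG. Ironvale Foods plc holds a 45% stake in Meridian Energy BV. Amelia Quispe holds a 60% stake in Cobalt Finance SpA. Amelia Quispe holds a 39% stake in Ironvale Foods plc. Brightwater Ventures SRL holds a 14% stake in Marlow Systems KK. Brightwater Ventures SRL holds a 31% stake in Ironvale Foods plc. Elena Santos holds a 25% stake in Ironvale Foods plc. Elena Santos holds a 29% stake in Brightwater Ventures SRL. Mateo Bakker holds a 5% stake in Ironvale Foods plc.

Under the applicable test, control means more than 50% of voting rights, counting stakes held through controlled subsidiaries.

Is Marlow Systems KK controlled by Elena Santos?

Elena holds 81% of Corven, so Elena controls Corven.
Neither Elena nor any entity Elena controls holds any voting interest in Marlow.
So Elena does not control Marlow.

No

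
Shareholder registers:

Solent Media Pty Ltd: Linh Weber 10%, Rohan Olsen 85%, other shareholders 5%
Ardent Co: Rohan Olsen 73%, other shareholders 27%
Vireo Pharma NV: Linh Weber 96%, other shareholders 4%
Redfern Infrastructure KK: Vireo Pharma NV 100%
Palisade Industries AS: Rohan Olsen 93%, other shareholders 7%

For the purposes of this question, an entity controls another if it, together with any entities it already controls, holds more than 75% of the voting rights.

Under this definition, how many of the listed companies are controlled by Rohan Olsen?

2

Rohan holds 85% of Solent, so Rohan controls Solent.
Rohan holds 93% of Palisade, so Rohan controls Palisade.
No other company's threshold is met.
Rohan controls 2 companies.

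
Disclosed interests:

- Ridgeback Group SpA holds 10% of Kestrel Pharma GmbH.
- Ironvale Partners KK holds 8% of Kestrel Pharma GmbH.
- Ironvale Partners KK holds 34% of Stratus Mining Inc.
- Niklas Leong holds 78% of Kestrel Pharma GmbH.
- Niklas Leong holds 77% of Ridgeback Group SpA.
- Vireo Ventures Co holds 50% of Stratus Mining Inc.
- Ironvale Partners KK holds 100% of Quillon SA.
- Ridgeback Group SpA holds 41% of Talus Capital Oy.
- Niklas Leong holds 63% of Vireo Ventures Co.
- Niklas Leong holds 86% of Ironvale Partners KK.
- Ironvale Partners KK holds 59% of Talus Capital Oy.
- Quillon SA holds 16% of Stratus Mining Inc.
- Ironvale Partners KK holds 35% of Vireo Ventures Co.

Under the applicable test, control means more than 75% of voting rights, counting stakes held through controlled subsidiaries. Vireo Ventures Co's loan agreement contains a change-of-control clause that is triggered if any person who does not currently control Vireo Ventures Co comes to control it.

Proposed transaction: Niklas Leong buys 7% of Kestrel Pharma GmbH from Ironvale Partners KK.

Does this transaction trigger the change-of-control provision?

No

The purchase adds only to Niklas's holdings (Ironvale's stake shrinks), so Niklas is the only person who could newly come to control Vireo.
Niklas holds 86% of Ironvale, so Niklas controls Ironvale.
Niklas and Ironvale together hold 63% + 35% = 98% of Vireo, so Niklas controls Vireo.
So Niklas already controls Vireo before the transaction.
After the purchase, Niklas's direct stake in Kestrel rises to 78% + 7% = 85%, and Ironvale's stake falls to 1%.
Niklas controlled Vireo already, so this is not a new person acquiring control; every other person's position is unchanged or reduced.
No new person acquires control, so the clause is not triggered.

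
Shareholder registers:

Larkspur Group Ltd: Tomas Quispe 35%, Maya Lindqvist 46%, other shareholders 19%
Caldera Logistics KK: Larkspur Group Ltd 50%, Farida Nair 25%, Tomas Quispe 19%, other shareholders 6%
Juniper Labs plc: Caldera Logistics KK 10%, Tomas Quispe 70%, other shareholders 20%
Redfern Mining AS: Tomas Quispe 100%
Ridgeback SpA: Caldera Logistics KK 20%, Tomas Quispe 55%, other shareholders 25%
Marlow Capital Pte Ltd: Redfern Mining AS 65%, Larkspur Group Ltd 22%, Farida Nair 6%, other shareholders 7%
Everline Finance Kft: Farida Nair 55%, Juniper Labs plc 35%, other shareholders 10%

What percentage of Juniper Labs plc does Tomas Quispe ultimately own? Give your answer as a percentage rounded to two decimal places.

Tomas reaches Juniper along 3 paths.
Via Larkspur → Caldera: 35% × 50% × 10% = 1.75%.
Via Caldera: 19% × 10% = 1.9%.
Direct stake: 70% = 70%.
Total: 1.75% + 1.9% + 70% = 73.65%.

73.65%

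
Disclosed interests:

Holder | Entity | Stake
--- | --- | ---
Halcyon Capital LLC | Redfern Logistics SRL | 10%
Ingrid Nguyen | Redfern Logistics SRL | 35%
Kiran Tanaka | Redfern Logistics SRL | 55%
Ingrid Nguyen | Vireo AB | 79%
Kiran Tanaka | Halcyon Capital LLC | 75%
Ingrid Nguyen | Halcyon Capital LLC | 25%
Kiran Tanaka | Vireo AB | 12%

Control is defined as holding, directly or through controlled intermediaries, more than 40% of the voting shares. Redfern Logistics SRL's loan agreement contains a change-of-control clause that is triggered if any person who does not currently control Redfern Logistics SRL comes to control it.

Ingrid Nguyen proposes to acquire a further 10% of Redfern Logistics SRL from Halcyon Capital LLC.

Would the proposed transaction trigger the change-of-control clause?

Yes

The purchase adds only to Ingrid's holdings (Halcyon's stake shrinks), so Ingrid is the only person who could newly come to control Redfern.
Ingrid holds 79% of Vireo, so Ingrid controls Vireo.
In Redfern, Ingrid's side holds only 35%, not > 40%.
So before the transaction, Ingrid does not control Redfern.
After the purchase, Ingrid's direct stake in Redfern rises to 35% + 10% = 45%, and Halcyon's stake falls to 0%.
Ingrid holds 45% of Redfern, so Ingrid controls Redfern.
Ingrid did not control Redfern before and does after, so the clause is triggered.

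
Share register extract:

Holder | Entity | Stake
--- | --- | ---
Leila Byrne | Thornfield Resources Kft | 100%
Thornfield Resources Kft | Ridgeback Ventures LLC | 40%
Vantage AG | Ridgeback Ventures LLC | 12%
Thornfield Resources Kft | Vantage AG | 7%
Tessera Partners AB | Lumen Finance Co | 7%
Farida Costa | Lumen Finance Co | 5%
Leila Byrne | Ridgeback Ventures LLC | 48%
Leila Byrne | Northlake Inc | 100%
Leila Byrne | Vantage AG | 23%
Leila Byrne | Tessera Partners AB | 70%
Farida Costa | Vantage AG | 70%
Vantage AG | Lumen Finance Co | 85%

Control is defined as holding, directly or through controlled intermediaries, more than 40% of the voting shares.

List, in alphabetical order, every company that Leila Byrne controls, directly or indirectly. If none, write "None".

Leila holds 100% of Thornfield, so Leila controls Thornfield.
Leila holds 70% of Tessera, so Leila controls Tessera.
Leila holds 100% of Northlake, so Leila controls Northlake.
Leila and Thornfield together hold 48% + 40% = 88% of Ridgeback, so Leila controls Ridgeback.
No other company's threshold is met.

Northlake Inc, Ridgeback Ventures LLC, Tessera Partners AB, Thornfield Resources Kft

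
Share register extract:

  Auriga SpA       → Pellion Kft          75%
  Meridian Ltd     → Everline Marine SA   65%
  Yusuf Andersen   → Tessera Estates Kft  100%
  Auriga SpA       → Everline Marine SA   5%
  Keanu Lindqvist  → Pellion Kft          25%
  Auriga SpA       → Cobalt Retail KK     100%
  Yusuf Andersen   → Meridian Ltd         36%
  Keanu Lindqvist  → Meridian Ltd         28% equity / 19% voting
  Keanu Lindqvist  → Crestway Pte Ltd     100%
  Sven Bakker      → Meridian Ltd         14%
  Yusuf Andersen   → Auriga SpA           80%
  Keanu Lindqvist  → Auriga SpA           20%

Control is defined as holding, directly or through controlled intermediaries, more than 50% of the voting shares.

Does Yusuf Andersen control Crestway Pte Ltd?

Yusuf holds 80% of Auriga, so Yusuf controls Auriga.
Auriga holds 100% of Cobalt, so Yusuf controls Cobalt.
Yusuf holds 100% of Tessera, so Yusuf controls Tessera.
Auriga holds 75% of Pellion, so Yusuf controls Pellion.
Neither Yusuf nor any entity Yusuf controls holds any voting interest in Crestway.
So Yusuf does not control Crestway.

No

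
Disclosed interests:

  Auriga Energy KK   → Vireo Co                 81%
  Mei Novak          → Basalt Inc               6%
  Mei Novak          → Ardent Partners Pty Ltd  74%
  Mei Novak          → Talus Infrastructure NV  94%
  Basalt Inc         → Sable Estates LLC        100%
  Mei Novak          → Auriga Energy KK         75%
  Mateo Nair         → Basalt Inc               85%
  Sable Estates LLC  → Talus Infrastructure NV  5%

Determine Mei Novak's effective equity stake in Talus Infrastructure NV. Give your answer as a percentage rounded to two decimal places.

94.30%

Mei reaches Talus along 2 paths.
Direct stake: 94% = 94%.
Via Basalt → Sable: 6% × 100% × 5% = 0.3%.
Total: 94% + 0.3% = 94.3%.
Rounded: 94.30%.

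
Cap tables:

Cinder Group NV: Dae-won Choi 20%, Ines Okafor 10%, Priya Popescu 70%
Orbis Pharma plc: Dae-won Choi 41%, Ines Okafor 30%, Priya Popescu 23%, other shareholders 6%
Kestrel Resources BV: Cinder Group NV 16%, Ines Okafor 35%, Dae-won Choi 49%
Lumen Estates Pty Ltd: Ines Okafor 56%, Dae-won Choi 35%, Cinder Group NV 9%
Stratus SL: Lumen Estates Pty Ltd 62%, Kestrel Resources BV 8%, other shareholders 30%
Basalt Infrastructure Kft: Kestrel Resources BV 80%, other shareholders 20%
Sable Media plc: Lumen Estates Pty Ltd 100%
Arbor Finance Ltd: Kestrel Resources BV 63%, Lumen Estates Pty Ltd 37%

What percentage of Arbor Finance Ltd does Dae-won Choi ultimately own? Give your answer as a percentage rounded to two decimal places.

46.50%

Dae-won reaches Arbor along 4 paths.
Via Cinder → Kestrel: 20% × 16% × 63% = 2.016%.
Via Kestrel: 49% × 63% = 30.87%.
Via Lumen: 35% × 37% = 12.95%.
Via Cinder → Lumen: 20% × 9% × 37% = 0.666%.
Total: 2.016% + 30.87% + 12.95% + 0.666% = 46.502%.
Rounded: 46.50%.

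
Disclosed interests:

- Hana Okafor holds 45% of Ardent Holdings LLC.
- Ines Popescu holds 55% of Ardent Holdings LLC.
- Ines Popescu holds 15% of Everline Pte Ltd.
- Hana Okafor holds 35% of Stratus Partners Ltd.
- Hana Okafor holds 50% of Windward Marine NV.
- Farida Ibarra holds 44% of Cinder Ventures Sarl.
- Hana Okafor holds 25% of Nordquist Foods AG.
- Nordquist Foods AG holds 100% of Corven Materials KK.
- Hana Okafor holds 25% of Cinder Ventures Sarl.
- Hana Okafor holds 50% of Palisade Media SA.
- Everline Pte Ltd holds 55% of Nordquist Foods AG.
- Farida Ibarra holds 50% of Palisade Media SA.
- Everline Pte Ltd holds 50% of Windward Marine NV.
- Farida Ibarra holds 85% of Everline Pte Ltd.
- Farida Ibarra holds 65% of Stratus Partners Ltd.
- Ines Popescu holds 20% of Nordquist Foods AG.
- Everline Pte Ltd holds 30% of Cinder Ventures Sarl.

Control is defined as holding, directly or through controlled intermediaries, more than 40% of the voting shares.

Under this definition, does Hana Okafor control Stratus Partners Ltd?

Hana holds 45% of Ardent, so Hana controls Ardent.
Hana holds 50% of Palisade, so Hana controls Palisade.
Hana holds 50% of Windward, so Hana controls Windward.
In Stratus, Hana's side holds only 35%, not > 40%.
So Hana does not control Stratus.

No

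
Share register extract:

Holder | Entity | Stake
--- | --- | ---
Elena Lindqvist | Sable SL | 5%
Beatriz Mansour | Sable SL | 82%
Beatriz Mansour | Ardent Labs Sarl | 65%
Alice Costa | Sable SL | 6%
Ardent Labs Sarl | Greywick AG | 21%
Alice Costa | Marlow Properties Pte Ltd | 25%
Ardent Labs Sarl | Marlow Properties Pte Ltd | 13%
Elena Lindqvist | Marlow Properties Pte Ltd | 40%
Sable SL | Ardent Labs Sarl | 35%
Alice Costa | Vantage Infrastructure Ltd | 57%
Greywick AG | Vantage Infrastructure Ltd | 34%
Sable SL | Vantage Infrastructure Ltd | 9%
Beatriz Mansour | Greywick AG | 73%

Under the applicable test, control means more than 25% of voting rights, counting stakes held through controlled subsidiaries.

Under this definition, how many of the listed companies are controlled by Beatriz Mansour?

Beatriz holds 82% of Sable, so Beatriz controls Sable.
Beatriz and Sable together hold 65% + 35% = 100% of Ardent, so Beatriz controls Ardent.
Beatriz and Ardent together hold 73% + 21% = 94% of Greywick, so Beatriz controls Greywick.
Greywick and Sable together hold 34% + 9% = 43% of Vantage, so Beatriz controls Vantage.
No other company's threshold is met.
Beatriz controls 4 companies.

4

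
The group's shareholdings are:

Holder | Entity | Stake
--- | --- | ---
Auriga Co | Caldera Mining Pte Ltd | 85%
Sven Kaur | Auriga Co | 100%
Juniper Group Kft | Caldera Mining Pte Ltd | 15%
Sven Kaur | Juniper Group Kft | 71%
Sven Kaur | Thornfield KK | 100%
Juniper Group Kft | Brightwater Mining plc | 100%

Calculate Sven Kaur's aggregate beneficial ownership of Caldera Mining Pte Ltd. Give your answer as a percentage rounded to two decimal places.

95.65%

Sven reaches Caldera along 2 paths.
Via Auriga: 100% × 85% = 85%.
Via Juniper: 71% × 15% = 10.65%.
Total: 85% + 10.65% = 95.65%.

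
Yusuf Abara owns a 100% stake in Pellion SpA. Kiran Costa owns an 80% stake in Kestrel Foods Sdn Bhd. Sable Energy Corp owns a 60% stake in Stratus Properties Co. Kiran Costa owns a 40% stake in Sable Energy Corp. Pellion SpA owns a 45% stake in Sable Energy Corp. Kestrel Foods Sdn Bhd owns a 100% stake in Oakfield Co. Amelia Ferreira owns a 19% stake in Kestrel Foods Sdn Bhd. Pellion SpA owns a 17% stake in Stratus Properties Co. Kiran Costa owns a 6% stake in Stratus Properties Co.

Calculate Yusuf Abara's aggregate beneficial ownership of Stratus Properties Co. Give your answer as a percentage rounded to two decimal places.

Yusuf reaches Stratus along 2 paths.
Via Pellion → Sable: 100% × 45% × 60% = 27%.
Via Pellion: 100% × 17% = 17%.
Total: 27% + 17% = 44%.
Rounded: 44.00%.

44.00%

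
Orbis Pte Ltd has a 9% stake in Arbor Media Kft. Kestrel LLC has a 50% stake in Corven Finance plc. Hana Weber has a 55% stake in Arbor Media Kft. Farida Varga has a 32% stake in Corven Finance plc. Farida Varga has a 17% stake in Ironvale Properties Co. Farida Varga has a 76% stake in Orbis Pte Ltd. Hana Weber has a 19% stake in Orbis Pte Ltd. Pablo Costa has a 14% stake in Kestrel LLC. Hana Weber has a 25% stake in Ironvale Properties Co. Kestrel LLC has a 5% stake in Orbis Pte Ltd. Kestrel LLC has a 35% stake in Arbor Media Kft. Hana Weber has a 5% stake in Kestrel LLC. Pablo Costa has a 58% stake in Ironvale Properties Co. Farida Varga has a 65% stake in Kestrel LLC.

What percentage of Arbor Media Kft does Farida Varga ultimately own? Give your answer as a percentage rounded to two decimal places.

29.88%

Farida reaches Arbor along 3 paths.
Via Kestrel: 65% × 35% = 22.75%.
Via Kestrel → Orbis: 65% × 5% × 9% = 0.2925%.
Via Orbis: 76% × 9% = 6.84%.
Total: 22.75% + 0.2925% + 6.84% = 29.8825%.
Rounded: 29.88%.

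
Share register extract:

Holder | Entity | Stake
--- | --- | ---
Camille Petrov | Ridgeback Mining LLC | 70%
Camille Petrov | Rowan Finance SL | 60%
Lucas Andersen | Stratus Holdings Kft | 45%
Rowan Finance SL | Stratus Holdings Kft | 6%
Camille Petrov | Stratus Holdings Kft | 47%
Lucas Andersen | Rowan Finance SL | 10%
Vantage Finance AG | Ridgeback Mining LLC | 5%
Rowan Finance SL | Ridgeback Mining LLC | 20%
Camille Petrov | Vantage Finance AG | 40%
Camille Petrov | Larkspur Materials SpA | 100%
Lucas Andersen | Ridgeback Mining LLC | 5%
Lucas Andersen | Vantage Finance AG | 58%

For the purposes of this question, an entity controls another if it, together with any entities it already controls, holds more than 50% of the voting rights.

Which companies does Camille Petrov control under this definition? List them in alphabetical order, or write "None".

Camille holds 60% of Rowan, so Camille controls Rowan.
Camille holds 100% of Larkspur, so Camille controls Larkspur.
Rowan and Camille together hold 6% + 47% = 53% of Stratus, so Camille controls Stratus.
Rowan and Camille together hold 20% + 70% = 90% of Ridgeback, so Camille controls Ridgeback.
No other company's threshold is met.

Larkspur Materials SpA, Ridgeback Mining LLC, Rowan Finance SL, Stratus Holdings Kft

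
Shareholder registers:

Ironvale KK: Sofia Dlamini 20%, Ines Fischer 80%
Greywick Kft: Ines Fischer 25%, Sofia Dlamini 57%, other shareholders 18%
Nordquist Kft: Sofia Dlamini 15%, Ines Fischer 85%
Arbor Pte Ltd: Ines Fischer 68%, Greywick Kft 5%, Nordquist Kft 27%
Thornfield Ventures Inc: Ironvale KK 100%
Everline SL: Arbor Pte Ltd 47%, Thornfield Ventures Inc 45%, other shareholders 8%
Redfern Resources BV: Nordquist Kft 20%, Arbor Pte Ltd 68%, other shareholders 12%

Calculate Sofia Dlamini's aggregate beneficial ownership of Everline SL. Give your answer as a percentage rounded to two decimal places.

Sofia reaches Everline along 3 paths.
Via Greywick → Arbor: 57% × 5% × 47% = 1.3395%.
Via Nordquist → Arbor: 15% × 27% × 47% = 1.9035%.
Via Ironvale → Thornfield: 20% × 100% × 45% = 9%.
Total: 1.3395% + 1.9035% + 9% = 12.243%.
Rounded: 12.24%.

12.24%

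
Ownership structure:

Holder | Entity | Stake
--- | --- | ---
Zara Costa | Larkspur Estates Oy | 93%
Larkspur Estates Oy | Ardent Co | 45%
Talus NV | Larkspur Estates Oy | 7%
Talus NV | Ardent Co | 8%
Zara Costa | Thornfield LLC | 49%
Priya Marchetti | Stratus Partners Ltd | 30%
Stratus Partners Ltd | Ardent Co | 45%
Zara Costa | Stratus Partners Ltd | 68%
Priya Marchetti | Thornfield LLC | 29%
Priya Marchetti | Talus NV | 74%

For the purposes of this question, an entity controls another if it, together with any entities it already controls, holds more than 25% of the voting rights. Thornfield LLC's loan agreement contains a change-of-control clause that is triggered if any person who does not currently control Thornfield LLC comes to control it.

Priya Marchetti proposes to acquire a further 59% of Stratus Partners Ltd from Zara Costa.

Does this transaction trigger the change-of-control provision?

No

The purchase adds only to Priya's holdings (Zara's stake shrinks), so Priya is the only person who could newly come to control Thornfield.
Priya holds 29% of Thornfield, so Priya controls Thornfield.
So Priya already controls Thornfield before the transaction.
After the purchase, Priya's direct stake in Stratus rises to 30% + 59% = 89%, and Zara's stake falls to 9%.
Priya controlled Thornfield already, so this is not a new person acquiring control; every other person's position is unchanged or reduced.
No new person acquires control, so the clause is not triggered.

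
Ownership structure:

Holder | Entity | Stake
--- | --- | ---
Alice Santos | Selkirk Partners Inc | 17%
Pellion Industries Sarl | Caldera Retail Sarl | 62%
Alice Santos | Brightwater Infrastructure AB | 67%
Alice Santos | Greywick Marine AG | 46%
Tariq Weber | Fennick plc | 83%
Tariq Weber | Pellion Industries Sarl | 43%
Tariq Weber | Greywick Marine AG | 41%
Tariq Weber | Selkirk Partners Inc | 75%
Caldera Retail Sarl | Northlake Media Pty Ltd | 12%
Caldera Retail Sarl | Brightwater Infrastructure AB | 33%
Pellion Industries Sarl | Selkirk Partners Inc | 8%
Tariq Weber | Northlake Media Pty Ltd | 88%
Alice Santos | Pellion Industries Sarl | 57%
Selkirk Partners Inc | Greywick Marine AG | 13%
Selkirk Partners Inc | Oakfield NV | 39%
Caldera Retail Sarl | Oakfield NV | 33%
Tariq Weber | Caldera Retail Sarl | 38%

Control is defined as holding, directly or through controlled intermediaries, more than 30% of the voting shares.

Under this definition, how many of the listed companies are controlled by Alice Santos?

Alice holds 57% of Pellion, so Alice controls Pellion.
Pellion holds 62% of Caldera, so Alice controls Caldera.
Alice holds 46% of Greywick, so Alice controls Greywick.
Caldera holds 33% of Oakfield, so Alice controls Oakfield.
Alice and Caldera together hold 67% + 33% = 100% of Brightwater, so Alice controls Brightwater.
No other company's threshold is met.
Alice controls 5 companies.

5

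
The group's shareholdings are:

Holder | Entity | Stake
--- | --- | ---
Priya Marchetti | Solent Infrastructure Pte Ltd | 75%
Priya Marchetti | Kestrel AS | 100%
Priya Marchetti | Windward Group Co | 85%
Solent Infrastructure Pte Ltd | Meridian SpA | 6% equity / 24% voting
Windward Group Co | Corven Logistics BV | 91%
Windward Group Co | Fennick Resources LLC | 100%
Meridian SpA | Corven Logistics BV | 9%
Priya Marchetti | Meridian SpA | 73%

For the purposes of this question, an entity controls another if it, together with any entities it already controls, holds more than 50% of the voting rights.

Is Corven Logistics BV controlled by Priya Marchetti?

Priya holds 75% of Solent, so Priya controls Solent.
Priya and Solent together hold 73% + 24% = 97% of Meridian, so Priya controls Meridian.
Priya holds 85% of Windward, so Priya controls Windward.
Windward and Meridian together hold 91% + 9% = 100% of Corven, so Priya controls Corven.

Yes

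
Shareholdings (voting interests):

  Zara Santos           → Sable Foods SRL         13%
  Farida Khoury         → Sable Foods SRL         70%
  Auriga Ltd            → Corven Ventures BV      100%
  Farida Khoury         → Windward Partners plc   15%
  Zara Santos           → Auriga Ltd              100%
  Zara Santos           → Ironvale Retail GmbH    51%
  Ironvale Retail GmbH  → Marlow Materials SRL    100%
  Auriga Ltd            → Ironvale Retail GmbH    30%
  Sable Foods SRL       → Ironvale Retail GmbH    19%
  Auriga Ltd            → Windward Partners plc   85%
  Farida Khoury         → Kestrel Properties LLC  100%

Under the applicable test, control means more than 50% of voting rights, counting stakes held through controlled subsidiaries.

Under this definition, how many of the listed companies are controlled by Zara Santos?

Zara holds 100% of Auriga, so Zara controls Auriga.
Zara and Auriga together hold 51% + 30% = 81% of Ironvale, so Zara controls Ironvale.
Auriga holds 85% of Windward, so Zara controls Windward.
Ironvale holds 100% of Marlow, so Zara controls Marlow.
Auriga holds 100% of Corven, so Zara controls Corven.
No other company's threshold is met.
Zara controls 5 companies.

5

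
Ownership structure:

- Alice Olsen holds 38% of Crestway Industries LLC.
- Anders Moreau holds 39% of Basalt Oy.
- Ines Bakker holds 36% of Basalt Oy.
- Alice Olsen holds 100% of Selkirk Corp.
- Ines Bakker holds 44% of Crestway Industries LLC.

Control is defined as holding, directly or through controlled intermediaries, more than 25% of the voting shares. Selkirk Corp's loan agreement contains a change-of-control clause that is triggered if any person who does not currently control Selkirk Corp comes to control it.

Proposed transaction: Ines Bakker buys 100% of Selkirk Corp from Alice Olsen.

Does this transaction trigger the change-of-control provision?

Yes

The purchase adds only to Ines's holdings (Alice's stake shrinks), so Ines is the only person who could newly come to control Selkirk.
Ines holds 44% of Crestway, so Ines controls Crestway.
Ines holds 36% of Basalt, so Ines controls Basalt.
Neither Ines nor any entity Ines controls holds any voting interest in Selkirk.
So before the transaction, Ines does not control Selkirk.
After the purchase, Ines holds 100% of Selkirk directly, and Alice's stake falls to 0%.
Ines holds 100% of Selkirk, so Ines controls Selkirk.
Ines did not control Selkirk before and does after, so the clause is triggered.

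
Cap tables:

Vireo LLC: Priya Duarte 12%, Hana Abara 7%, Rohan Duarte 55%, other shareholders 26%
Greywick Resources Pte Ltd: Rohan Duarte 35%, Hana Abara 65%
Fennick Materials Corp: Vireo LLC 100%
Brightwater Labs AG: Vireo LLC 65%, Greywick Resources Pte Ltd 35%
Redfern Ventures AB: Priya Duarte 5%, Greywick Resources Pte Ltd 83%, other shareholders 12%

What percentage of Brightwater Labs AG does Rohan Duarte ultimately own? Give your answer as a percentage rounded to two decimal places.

Rohan reaches Brightwater along 2 paths.
Via Vireo: 55% × 65% = 35.75%.
Via Greywick: 35% × 35% = 12.25%.
Total: 35.75% + 12.25% = 48%.
Rounded: 48.00%.

48.00%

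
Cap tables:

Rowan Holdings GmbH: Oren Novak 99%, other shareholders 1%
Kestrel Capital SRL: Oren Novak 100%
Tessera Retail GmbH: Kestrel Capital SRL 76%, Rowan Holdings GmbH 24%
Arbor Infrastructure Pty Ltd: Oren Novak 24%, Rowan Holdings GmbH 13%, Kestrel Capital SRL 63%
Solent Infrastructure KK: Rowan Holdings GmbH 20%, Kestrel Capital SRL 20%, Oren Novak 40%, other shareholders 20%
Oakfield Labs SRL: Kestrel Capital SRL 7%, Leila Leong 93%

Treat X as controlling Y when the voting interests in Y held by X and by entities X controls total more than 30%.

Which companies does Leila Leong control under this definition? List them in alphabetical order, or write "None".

Leila holds 93% of Oakfield, so Leila controls Oakfield.
No other company's threshold is met.

Oakfield Labs SRL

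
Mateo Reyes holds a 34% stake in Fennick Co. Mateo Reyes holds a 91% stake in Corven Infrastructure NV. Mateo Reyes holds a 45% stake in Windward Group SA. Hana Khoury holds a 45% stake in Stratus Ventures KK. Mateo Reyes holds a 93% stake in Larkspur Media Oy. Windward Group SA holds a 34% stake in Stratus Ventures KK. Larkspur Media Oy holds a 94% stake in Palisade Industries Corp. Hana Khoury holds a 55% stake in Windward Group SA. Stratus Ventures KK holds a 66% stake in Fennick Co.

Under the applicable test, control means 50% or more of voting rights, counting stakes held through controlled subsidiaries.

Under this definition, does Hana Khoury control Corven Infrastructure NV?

No

Hana holds 55% of Windward, so Hana controls Windward.
Hana and Windward together hold 45% + 34% = 79% of Stratus, so Hana controls Stratus.
Stratus holds 66% of Fennick, so Hana controls Fennick.
Neither Hana nor any entity Hana controls holds any voting interest in Corven.
So Hana does not control Corven.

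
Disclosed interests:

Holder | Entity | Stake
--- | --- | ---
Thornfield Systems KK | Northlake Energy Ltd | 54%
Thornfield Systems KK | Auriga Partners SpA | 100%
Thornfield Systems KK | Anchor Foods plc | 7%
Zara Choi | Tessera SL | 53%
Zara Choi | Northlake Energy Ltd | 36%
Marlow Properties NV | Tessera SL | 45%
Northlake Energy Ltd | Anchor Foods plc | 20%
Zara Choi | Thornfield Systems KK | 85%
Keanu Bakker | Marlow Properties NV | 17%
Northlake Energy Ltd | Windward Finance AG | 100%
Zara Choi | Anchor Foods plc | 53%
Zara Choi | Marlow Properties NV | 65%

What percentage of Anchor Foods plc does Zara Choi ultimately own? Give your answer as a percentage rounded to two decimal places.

75.33%

Zara reaches Anchor along 4 paths.
Direct stake: 53% = 53%.
Via Thornfield: 85% × 7% = 5.95%.
Via Northlake: 36% × 20% = 7.2%.
Via Thornfield → Northlake: 85% × 54% × 20% = 9.18%.
Total: 53% + 5.95% + 7.2% + 9.18% = 75.33%.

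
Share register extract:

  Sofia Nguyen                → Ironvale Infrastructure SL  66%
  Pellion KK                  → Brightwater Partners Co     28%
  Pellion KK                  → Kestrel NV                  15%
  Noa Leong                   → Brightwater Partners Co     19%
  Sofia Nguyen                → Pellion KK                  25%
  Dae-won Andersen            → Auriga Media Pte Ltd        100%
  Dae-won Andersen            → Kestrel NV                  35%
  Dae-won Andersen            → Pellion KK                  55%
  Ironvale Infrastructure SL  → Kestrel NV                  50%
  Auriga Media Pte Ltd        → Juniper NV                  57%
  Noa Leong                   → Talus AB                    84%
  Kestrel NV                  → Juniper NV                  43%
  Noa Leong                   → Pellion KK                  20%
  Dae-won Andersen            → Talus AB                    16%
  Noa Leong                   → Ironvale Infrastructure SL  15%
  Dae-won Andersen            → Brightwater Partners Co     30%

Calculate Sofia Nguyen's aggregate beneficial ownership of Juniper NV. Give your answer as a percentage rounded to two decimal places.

15.80%

Sofia reaches Juniper along 2 paths.
Via Pellion → Kestrel: 25% × 15% × 43% = 1.6125%.
Via Ironvale → Kestrel: 66% × 50% × 43% = 14.19%.
Total: 1.6125% + 14.19% = 15.8025%.
Rounded: 15.80%.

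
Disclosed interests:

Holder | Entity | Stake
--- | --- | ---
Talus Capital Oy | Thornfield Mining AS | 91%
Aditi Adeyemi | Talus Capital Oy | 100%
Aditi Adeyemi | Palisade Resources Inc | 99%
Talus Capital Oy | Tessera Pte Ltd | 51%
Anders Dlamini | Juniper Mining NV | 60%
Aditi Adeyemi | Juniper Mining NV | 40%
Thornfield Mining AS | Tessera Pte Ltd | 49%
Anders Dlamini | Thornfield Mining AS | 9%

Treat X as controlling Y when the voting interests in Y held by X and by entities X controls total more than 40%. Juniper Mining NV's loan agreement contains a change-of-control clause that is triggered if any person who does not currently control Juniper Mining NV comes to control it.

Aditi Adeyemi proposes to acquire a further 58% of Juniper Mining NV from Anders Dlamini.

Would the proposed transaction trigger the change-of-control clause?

Yes

The purchase adds only to Aditi's holdings (Anders's stake shrinks), so Aditi is the only person who could newly come to control Juniper.
Aditi holds 100% of Talus, so Aditi controls Talus.
Talus holds 91% of Thornfield, so Aditi controls Thornfield.
Aditi holds 99% of Palisade, so Aditi controls Palisade.
Thornfield and Talus together hold 49% + 51% = 100% of Tessera, so Aditi controls Tessera.
In Juniper, Aditi's side holds only 40%, not > 40%.
So before the transaction, Aditi does not control Juniper.
After the purchase, Aditi's direct stake in Juniper rises to 40% + 58% = 98%, and Anders's stake falls to 2%.
Aditi holds 98% of Juniper, so Aditi controls Juniper.
Aditi did not control Juniper before and does after, so the clause is triggered.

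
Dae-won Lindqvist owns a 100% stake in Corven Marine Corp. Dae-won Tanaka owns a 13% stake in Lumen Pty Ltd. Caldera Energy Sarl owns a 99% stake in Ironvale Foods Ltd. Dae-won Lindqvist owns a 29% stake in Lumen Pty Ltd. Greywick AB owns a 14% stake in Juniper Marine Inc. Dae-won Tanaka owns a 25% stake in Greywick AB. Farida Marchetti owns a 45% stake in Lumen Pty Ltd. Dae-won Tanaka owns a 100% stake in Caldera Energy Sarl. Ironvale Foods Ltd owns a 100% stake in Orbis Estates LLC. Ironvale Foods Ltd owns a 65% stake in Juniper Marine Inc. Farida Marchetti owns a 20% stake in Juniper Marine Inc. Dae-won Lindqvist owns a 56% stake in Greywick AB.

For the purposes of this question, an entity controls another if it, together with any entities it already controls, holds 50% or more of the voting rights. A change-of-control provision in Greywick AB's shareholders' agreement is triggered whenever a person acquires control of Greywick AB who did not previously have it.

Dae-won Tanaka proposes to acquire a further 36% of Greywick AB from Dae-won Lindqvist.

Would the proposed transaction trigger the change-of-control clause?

The purchase adds only to Dae-won Tanaka's holdings (Dae-won Lindqvist's stake shrinks), so Dae-won Tanaka is the only person who could newly come to control Greywick.
Dae-won Tanaka holds 100% of Caldera, so Dae-won Tanaka controls Caldera.
Caldera holds 99% of Ironvale, so Dae-won Tanaka controls Ironvale.
Ironvale holds 100% of Orbis, so Dae-won Tanaka controls Orbis.
Ironvale holds 65% of Juniper, so Dae-won Tanaka controls Juniper.
In Greywick, Dae-won Tanaka's side holds only 25%, not ≥ 50%.
So before the transaction, Dae-won Tanaka does not control Greywick.
After the purchase, Dae-won Tanaka's direct stake in Greywick rises to 25% + 36% = 61%, and Dae-won Lindqvist's stake falls to 20%.
Dae-won Tanaka holds 61% of Greywick, so Dae-won Tanaka controls Greywick.
Dae-won Tanaka did not control Greywick before and does after, so the clause is triggered.

Yes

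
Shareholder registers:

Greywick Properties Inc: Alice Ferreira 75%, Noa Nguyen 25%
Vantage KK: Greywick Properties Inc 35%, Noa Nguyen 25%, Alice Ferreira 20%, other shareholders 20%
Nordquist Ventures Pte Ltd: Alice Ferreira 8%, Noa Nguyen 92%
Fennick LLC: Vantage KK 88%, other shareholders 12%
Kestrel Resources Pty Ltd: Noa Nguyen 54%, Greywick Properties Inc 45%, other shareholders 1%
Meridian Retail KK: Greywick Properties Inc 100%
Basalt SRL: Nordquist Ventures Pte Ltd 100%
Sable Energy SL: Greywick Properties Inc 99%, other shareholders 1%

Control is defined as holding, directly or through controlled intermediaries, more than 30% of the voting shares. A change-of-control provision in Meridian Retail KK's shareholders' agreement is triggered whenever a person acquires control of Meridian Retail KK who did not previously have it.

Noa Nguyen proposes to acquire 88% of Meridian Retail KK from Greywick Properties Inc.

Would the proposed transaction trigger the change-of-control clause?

The purchase adds only to Noa's holdings (Greywick's stake shrinks), so Noa is the only person who could newly come to control Meridian.
Noa holds 92% of Nordquist, so Noa controls Nordquist.
Noa holds 54% of Kestrel, so Noa controls Kestrel.
Nordquist holds 100% of Basalt, so Noa controls Basalt.
Neither Noa nor any entity Noa controls holds any voting interest in Meridian.
So before the transaction, Noa does not control Meridian.
After the purchase, Noa holds 88% of Meridian directly, and Greywick's stake falls to 12%.
Noa holds 88% of Meridian, so Noa controls Meridian.
Noa did not control Meridian before and does after, so the clause is triggered.

Yes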